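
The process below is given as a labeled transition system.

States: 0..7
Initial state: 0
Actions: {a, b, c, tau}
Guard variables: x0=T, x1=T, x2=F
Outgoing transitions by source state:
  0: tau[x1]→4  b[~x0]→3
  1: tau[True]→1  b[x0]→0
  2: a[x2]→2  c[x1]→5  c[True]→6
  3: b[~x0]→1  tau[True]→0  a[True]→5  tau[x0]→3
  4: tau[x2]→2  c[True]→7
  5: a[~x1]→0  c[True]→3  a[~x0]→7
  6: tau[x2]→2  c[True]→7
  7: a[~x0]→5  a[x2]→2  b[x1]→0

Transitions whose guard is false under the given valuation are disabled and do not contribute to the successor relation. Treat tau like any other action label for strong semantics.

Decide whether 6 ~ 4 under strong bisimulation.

Refine partition for ~:
  P[0] = {{0,1,2,3,4,5,6,7}}
  P[1] = {{0},{1},{2,4,5,6},{3},{7}}
  P[2] = {{0},{1},{2},{3},{4,6},{5},{7}}
stable after 3 split(s): 7 block(s)
6∈{4,6}, 4∈{4,6}

Answer: BISIMILAR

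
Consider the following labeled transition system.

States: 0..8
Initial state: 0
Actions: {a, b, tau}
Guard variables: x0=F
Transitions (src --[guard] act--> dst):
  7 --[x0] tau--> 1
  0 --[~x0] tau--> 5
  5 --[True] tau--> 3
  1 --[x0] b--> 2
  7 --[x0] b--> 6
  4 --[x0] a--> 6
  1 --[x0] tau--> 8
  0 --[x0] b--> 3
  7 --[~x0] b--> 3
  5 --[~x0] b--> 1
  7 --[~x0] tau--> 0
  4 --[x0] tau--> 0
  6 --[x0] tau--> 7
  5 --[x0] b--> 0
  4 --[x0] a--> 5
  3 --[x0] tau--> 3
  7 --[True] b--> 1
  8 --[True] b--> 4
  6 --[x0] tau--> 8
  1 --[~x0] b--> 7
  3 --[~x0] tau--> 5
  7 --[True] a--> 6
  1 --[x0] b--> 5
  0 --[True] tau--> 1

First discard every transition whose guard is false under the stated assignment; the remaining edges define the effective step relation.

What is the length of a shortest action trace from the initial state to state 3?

Answer: 2

Working:
Breadth-first toward 3:
  Layer 0: {0}
  Layer 1: {1,5}
  Layer 2: {3,7}
first hit 3 at d=2 via tau·tau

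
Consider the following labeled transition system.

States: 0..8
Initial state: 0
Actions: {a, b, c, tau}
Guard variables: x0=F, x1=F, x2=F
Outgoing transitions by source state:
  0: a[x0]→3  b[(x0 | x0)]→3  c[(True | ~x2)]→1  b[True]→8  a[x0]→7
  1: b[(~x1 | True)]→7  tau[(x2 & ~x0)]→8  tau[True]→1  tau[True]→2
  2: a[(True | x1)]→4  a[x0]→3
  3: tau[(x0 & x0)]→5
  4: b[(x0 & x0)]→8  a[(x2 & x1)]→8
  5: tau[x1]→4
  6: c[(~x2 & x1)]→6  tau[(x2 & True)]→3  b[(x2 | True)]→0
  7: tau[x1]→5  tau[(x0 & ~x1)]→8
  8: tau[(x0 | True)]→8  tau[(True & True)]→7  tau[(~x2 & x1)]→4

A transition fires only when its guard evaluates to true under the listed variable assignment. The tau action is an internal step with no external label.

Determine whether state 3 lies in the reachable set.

After dropping false guards: 9 live edges.
depth 0: {0}
depth 1: {1,8}  total {0,1,8}
depth 2: {2,7}  total {0,1,2,7,8}
depth 3: {4}  total {0,1,2,4,7,8}
Reach set: {0,1,2,4,7,8}

Answer: UNREACHABLE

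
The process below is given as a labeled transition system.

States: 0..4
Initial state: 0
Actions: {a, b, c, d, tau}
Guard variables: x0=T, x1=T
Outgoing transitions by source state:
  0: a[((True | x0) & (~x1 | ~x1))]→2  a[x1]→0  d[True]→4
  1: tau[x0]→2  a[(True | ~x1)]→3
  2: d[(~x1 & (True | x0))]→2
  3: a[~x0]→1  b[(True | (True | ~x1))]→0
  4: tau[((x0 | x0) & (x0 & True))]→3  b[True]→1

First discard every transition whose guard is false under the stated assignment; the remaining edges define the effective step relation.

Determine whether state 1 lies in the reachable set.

7 transition(s) survive guard evaluation.
depth 0: {0}
depth 1: {4}  cumulative {0,4}
depth 2: {1,3}  cumulative {0,1,3,4}
depth 3: {2}  cumulative {0,1,2,3,4}
R = {0,1,2,3,4}
trace reaching 1: d·b

Answer: REACHABLE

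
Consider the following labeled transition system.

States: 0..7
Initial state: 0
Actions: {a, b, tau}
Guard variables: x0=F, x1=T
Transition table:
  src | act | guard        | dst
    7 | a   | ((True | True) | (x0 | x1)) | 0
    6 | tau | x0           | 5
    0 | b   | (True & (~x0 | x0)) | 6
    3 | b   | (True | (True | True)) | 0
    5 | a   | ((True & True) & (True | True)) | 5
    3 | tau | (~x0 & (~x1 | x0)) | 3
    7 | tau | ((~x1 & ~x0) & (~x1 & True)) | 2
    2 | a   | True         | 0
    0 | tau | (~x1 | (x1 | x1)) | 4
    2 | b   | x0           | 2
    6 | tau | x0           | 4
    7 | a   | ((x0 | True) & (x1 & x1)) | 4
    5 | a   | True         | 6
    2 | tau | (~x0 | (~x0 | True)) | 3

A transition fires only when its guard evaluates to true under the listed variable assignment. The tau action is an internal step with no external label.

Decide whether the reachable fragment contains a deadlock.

Answer: DEADLOCK at state 4

Analysis:
Reachable = {0,4,6}
  0: b→6  tau→4  [deg 2]
  4: ∅  [no exit]
  6: ∅  [no exit]
Path to 4: tau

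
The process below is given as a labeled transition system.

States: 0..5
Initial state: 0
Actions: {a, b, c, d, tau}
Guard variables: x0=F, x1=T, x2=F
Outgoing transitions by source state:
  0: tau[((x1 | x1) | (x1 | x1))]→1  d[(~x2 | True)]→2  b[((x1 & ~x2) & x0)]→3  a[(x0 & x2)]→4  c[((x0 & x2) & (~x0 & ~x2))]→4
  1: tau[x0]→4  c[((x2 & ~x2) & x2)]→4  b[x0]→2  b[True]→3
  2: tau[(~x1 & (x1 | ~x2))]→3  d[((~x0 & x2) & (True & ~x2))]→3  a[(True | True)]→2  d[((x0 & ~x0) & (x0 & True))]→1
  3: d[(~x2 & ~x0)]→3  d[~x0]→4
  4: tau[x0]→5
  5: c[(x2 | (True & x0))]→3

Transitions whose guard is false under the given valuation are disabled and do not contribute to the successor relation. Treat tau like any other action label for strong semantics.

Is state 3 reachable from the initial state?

Answer: REACHABLE

Working:
Guard filter leaves 6 enabled edge(s).
L0 = {0}
L1 = {1,2}  total {0,1,2}
L2 = {3}  total {0,1,2,3}
L3 = {4}  total {0,1,2,3,4}
R = {0,1,2,3,4}
trace reaching 3: tau·b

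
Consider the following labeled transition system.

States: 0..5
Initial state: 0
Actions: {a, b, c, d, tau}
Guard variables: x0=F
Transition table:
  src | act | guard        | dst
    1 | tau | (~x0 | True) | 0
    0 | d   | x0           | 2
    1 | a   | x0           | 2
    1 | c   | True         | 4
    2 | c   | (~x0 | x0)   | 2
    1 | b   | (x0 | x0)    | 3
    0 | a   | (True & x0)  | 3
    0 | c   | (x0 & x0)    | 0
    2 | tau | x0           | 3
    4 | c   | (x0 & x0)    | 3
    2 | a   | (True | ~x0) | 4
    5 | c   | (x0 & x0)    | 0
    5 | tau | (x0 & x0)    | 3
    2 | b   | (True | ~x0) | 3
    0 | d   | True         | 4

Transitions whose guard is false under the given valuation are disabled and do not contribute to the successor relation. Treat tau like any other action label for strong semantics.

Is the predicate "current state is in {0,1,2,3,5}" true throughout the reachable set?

Answer: INVARIANT VIOLATED at state 4

Trace:
Inv-set: {0,1,2,3,5}
Reach set: {0,4}
  0: ✓
  4: outside
witness against invariant: d → 4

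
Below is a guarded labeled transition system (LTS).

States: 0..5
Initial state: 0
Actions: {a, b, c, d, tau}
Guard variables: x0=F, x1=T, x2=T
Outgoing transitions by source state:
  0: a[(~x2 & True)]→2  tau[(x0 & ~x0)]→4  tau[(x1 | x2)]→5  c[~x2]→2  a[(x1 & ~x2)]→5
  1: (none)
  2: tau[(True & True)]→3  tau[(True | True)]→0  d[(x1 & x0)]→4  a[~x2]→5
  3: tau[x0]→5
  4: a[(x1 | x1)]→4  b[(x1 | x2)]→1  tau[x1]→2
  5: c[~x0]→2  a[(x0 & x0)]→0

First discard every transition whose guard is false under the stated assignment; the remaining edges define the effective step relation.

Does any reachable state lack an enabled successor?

Answer: DEADLOCK at state 3

Working:
Reach set: {0,2,3,5}
  0: tau→5  [1 exit(s)]
  2: tau→0  tau→3  [2 exit(s)]
  3: ∅  [no exit]
  5: c→2  [1 exit(s)]
witness 3: tau·c·tau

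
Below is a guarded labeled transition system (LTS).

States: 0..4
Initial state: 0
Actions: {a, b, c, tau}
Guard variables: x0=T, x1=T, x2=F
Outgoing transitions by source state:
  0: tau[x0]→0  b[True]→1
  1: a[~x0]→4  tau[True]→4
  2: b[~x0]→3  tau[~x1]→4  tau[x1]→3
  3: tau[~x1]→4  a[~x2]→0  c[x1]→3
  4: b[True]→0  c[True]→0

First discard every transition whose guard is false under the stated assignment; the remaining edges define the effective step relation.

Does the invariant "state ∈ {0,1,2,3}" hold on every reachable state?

Allowed set {0,1,2,3}
Reach set: {0,1,4}
  0: ✓
  1: ✓
  4: outside
counterexample path to 4: b·tau

Answer: INVARIANT VIOLATED at state 4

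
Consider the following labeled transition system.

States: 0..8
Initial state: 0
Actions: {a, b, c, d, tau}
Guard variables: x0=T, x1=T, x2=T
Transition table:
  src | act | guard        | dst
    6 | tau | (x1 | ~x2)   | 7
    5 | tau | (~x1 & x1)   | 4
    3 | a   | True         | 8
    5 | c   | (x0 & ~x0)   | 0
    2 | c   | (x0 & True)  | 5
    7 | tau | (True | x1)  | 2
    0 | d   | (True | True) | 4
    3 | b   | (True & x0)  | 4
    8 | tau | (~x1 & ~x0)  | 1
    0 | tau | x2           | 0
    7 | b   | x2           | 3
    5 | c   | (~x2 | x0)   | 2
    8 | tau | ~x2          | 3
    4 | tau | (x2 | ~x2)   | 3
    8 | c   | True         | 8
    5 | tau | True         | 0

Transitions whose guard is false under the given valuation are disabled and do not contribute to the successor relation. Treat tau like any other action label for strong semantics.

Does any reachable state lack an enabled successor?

Answer: DEADLOCK-FREE

Working:
R = {0,3,4,8}
  0: d→4  tau→0  [2 out]
  3: a→8  b→4  [2 out]
  4: tau→3  [1 out]
  8: c→8  [1 out]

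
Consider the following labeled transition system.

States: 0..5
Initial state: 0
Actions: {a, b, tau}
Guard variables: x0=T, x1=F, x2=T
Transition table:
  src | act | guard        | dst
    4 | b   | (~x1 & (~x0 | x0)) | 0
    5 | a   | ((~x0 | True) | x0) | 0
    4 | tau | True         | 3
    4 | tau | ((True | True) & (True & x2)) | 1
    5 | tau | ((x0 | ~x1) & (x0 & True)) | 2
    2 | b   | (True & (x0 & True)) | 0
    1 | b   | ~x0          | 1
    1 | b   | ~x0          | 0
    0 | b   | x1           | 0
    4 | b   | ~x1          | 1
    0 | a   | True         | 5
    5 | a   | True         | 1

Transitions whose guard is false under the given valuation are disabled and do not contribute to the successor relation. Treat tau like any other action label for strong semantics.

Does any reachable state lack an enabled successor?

Reach set: {0,1,2,5}
  0: a→5  [1 out]
  1: ∅  [no exit]
  2: b→0  [1 out]
  5: a→0  a→1  tau→2  [3 out]
Path to 1: a·a

Answer: DEADLOCK at state 1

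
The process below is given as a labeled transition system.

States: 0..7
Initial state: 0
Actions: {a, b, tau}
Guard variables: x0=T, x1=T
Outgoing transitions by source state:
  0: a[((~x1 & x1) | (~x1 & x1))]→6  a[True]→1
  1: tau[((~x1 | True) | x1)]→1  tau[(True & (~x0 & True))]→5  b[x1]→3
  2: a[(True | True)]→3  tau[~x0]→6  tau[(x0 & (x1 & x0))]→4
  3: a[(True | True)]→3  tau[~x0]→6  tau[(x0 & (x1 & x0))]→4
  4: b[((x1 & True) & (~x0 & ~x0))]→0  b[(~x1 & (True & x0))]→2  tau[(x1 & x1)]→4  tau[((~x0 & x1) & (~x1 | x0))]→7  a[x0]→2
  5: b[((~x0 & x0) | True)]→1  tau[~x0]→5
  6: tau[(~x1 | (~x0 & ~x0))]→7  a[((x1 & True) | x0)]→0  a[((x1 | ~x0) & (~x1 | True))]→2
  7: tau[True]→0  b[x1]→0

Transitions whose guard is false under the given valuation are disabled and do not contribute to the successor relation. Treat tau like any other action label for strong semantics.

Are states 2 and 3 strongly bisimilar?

Answer: BISIMILAR

Analysis:
Refine partition for ~:
  π0 = {{0,1,2,3,4,5,6,7}}
  π1 = {{0,6},{1,7},{2,3,4},{5}}
  π2 = {{0},{1},{2,3,4},{5},{6},{7}}
6 equivalence class(es) (converged in 3)
[2]={2,3,4}  [3]={2,3,4}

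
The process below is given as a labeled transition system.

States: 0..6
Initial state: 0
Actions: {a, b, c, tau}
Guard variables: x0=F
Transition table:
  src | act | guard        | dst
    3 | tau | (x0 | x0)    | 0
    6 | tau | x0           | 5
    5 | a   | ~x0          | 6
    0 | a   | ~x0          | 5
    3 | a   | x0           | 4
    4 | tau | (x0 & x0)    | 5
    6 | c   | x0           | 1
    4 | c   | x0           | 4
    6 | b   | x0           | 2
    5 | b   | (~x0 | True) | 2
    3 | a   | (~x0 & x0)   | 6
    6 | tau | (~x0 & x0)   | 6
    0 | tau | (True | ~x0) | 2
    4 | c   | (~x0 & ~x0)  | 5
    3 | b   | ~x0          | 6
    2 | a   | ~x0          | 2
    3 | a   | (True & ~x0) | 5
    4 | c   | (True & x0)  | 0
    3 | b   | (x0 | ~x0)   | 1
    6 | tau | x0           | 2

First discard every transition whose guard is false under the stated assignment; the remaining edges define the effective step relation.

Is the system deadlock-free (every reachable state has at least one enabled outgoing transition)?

Answer: DEADLOCK at state 6

Analysis:
Reachable = {0,2,5,6}
  0: a→5  tau→2  [2 exit(s)]
  2: a→2  [1 exit(s)]
  5: a→6  b→2  [2 exit(s)]
  6: ∅  [no exit]
witness 6: a·a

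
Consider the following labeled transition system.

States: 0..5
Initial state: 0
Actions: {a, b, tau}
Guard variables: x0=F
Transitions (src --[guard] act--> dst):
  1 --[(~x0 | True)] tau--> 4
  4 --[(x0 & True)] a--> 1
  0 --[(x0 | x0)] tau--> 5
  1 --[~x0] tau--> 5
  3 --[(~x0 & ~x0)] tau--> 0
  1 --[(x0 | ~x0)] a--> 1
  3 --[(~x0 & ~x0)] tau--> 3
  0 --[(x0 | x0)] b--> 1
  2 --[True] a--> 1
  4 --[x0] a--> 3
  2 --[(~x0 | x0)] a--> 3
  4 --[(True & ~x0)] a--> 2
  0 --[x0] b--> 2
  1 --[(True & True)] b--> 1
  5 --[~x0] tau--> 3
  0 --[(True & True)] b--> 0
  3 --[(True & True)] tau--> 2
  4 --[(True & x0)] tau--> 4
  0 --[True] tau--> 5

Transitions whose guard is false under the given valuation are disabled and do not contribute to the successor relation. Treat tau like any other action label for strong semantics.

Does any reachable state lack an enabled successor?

Answer: DEADLOCK-FREE

Working:
Reachable = {0,1,2,3,4,5}
  0: b→0  tau→5  [deg 2]
  1: a→1  b→1  tau→4  tau→5  [deg 4]
  2: a→1  a→3  [deg 2]
  3: tau→0  tau→2  tau→3  [deg 3]
  4: a→2  [deg 1]
  5: tau→3  [deg 1]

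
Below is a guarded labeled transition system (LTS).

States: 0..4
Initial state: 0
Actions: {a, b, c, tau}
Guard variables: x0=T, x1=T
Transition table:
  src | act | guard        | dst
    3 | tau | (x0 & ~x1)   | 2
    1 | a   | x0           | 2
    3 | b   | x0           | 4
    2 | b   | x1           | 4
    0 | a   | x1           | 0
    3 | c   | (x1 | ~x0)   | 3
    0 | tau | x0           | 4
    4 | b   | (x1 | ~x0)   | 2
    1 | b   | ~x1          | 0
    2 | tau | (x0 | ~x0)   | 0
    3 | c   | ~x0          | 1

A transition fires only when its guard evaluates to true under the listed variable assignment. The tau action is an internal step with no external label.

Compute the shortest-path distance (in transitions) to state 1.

Layered search for 1:
  depth 0: {0}
  depth 1: {4}
  depth 2: {2}
1 never appears.

Answer: UNREACHABLE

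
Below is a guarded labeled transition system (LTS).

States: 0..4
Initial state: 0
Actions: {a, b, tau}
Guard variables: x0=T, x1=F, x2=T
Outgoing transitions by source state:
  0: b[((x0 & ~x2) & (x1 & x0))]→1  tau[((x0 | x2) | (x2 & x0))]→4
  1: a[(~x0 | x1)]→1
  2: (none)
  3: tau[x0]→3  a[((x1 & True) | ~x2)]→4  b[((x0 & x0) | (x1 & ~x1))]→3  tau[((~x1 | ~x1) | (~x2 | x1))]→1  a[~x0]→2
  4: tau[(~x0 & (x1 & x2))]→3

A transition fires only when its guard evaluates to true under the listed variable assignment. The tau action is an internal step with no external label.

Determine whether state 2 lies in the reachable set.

Answer: UNREACHABLE

Analysis:
Guard filter leaves 4 enabled edge(s).
depth 0: {0}
depth 1: {4}  total {0,4}
Reach set: {0,4}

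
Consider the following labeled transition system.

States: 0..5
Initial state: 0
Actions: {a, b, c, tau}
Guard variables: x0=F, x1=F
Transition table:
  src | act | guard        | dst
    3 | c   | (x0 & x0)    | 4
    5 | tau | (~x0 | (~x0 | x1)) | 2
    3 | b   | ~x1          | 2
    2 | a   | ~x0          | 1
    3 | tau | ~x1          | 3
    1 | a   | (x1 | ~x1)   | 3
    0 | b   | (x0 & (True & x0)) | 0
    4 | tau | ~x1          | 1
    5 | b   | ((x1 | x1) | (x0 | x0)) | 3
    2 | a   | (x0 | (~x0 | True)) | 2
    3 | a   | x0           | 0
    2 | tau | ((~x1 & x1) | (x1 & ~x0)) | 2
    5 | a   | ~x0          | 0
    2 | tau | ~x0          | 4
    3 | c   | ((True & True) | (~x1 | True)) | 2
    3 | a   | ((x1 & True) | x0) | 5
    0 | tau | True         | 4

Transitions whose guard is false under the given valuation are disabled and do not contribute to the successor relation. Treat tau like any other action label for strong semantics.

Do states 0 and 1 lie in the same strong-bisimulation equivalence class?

Answer: NOT BISIMILAR

Working:
Refine partition for ~:
  π0 = {{0,1,2,3,4,5}}
  π1 = {{0,4},{1},{2,5},{3}}
  π2 = {{0},{1},{2},{3},{4},{5}}
Fixed point at round 3; 6 class(es).
class of 0: {0}; class of 1: {1}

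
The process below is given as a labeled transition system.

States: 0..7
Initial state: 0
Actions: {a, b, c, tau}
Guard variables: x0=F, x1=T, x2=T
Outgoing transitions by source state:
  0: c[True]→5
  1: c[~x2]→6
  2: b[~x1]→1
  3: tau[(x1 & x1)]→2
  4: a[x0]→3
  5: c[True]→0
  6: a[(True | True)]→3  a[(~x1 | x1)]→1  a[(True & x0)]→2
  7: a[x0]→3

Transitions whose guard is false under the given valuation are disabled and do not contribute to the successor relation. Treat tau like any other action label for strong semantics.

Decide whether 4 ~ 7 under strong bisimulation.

Compute ~ classes (split until stable):
  P[0] = {{0,1,2,3,4,5,6,7}}
  P[1] = {{0,5},{1,2,4,7},{3},{6}}
4 equivalence class(es) (converged in 2)
4∈{1,2,4,7}, 7∈{1,2,4,7}

Answer: BISIMILAR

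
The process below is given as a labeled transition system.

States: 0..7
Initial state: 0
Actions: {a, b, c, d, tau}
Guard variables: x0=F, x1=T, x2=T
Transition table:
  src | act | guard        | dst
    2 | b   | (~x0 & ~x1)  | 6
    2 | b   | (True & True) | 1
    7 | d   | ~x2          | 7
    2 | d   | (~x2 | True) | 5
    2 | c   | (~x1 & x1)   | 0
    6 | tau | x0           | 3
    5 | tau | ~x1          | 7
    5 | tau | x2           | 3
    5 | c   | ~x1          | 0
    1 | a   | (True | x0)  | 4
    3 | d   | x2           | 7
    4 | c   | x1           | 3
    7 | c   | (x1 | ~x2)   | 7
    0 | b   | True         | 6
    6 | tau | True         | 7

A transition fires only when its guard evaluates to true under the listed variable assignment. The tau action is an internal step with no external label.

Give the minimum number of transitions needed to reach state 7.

Answer: 2

Analysis:
Layered search for 7:
  L0 = {0}
  L1 = {6}
  L2 = {7}
depth(7)=2, e.g. b·tau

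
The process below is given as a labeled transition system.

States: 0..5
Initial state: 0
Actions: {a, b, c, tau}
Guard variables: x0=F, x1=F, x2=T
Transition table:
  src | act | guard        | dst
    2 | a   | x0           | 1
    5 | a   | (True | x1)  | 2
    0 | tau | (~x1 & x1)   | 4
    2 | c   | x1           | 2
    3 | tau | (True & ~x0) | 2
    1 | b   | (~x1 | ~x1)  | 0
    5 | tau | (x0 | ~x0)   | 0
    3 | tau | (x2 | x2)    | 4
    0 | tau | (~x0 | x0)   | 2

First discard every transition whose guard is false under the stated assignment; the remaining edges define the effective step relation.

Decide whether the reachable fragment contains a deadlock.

Answer: DEADLOCK at state 2

Analysis:
Reach set: {0,2}
  0: tau→2  [deg 1]
  2: ∅  [STUCK]
Path to 2: tau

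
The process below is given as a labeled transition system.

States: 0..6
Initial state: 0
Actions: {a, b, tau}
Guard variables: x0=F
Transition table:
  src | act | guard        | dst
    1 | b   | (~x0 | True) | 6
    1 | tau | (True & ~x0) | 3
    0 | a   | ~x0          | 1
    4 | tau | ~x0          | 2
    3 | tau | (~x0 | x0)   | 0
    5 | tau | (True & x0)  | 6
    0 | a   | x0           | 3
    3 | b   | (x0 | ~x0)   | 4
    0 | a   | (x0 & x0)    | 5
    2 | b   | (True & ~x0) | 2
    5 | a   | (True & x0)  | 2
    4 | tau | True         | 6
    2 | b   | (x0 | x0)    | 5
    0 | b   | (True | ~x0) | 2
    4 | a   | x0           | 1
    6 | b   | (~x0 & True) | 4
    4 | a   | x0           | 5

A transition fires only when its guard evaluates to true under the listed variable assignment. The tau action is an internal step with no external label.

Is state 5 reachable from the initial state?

Answer: UNREACHABLE

Working:
After dropping false guards: 10 live edges.
L0 = {0}
L1 = {1,2}  total {0,1,2}
L2 = {3,6}  total {0,1,2,3,6}
L3 = {4}  total {0,1,2,3,4,6}
R = {0,1,2,3,4,6}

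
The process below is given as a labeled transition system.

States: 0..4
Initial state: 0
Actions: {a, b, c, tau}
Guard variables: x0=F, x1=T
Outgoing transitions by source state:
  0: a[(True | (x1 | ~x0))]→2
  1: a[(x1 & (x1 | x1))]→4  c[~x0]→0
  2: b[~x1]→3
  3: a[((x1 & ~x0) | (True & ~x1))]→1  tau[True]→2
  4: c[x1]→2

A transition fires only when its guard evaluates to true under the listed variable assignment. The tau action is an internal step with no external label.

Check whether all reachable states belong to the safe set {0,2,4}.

Answer: INVARIANT HOLDS

Analysis:
Safe = {0,2,4}
Reachable = {0,2}
  0: ok
  2: ok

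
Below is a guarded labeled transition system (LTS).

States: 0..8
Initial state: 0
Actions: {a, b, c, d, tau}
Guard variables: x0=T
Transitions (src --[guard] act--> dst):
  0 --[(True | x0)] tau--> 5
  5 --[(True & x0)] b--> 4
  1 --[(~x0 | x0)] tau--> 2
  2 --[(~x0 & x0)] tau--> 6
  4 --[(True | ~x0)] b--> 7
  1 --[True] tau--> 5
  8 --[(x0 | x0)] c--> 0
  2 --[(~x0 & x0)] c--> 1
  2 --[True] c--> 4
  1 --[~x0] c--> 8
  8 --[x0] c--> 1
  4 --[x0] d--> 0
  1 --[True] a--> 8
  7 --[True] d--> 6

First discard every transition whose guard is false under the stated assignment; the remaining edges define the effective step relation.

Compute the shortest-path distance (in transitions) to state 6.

Breadth-first toward 6:
  Layer 0: {0}
  Layer 1: {5}
  Layer 2: {4}
  Layer 3: {7}
  Layer 4: {6}
6 enters at depth 4; path tau·b·b·d

Answer: 4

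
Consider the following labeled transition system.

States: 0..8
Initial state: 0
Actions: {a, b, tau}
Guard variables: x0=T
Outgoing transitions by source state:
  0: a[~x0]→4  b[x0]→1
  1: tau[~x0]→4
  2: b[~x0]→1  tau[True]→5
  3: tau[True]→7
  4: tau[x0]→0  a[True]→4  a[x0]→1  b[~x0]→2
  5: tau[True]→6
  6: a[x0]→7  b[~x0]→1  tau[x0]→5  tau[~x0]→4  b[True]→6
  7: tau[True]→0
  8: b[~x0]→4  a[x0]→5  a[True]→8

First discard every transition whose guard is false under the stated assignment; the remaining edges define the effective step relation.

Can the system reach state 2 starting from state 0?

After dropping false guards: 13 live edges.
L0 = {0}
L1 = {1}  total {0,1}
R = {0,1}

Answer: UNREACHABLE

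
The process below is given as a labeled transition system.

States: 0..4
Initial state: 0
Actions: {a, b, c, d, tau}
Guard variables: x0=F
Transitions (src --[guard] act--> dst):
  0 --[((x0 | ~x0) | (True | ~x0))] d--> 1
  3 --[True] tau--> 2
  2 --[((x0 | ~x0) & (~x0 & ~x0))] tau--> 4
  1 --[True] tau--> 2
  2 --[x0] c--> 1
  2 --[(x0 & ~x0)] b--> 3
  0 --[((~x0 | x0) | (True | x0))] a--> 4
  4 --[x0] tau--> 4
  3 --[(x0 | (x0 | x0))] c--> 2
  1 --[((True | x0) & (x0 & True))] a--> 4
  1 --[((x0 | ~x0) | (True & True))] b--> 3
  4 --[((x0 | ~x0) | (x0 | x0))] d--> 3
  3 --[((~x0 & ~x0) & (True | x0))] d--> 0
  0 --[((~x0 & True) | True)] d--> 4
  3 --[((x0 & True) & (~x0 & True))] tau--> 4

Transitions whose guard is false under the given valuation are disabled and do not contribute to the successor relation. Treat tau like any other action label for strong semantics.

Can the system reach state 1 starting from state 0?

After dropping false guards: 9 live edges.
Layer 0: {0}
Layer 1: {1,4}  total {0,1,4}
Layer 2: {2,3}  total {0,1,2,3,4}
Reachable = {0,1,2,3,4}
trace reaching 1: d

Answer: REACHABLE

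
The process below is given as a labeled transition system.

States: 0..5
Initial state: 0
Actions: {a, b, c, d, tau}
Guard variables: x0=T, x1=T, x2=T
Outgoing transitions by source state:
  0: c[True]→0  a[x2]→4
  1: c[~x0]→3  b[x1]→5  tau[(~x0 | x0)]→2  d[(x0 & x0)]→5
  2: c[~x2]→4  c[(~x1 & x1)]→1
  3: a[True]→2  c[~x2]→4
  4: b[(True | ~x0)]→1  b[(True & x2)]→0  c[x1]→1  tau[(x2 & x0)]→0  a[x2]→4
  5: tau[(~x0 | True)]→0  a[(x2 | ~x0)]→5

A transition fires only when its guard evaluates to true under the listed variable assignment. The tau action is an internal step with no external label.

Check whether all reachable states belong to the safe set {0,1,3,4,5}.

Answer: INVARIANT VIOLATED at state 2

Working:
Safe = {0,1,3,4,5}
Reachable = {0,1,2,4,5}
  0: safe
  1: safe
  2: VIOLATES
  4: safe
  5: safe
witness against invariant: a·b·tau → 2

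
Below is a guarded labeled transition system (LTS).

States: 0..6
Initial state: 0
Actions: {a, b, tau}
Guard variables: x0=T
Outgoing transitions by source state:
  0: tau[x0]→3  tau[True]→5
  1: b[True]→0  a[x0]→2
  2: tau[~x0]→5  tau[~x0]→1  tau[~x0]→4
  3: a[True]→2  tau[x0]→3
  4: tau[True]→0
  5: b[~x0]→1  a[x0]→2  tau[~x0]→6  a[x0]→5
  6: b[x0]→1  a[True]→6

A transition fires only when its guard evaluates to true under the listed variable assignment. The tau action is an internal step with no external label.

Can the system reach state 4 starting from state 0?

Answer: UNREACHABLE

Trace:
Guard filter leaves 11 enabled edge(s).
depth 0: {0}
depth 1: {3,5}  total {0,3,5}
depth 2: {2}  total {0,2,3,5}
Reach set: {0,2,3,5}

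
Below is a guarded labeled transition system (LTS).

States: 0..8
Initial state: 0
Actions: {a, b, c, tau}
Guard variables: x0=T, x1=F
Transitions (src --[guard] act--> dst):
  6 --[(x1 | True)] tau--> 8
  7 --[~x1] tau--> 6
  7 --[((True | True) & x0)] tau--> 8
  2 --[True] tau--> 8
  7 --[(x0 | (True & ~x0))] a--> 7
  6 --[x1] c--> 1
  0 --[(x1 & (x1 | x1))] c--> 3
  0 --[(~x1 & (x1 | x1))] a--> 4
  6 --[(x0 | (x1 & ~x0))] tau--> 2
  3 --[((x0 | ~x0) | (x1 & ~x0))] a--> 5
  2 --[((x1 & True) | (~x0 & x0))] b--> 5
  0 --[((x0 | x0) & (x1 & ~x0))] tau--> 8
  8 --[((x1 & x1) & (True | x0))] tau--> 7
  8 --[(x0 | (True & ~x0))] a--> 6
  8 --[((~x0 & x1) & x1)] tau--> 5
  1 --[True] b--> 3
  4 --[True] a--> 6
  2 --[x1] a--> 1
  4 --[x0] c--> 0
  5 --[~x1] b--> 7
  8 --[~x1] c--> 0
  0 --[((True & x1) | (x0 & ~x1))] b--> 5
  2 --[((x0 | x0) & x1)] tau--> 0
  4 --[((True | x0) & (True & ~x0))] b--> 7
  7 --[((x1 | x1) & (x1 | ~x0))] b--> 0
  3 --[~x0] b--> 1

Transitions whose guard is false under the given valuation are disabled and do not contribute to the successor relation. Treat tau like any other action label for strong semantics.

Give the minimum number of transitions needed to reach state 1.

Answer: UNREACHABLE

Working:
BFS to 1:
  depth 0: {0}
  depth 1: {5}
  depth 2: {7}
  depth 3: {6,8}
  depth 4: {2}
1 never appears.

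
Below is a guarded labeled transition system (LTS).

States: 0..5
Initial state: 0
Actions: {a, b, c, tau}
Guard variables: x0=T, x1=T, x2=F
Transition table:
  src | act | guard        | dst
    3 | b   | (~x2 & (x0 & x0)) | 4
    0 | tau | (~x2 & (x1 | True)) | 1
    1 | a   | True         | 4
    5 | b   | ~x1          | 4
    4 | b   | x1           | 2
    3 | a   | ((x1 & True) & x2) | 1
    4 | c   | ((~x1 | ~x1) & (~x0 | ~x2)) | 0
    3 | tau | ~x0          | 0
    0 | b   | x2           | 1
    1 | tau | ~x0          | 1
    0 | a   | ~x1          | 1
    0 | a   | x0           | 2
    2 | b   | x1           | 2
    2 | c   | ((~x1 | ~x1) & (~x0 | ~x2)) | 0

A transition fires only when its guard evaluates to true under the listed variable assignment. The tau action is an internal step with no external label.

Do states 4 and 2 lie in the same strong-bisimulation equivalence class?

Compute ~ classes (split until stable):
  P[0] = {{0,1,2,3,4,5}}
  P[1] = {{0},{1},{2,3,4},{5}}
stable after 2 split(s): 4 block(s)
class of 4: {2,3,4}; class of 2: {2,3,4}

Answer: BISIMILAR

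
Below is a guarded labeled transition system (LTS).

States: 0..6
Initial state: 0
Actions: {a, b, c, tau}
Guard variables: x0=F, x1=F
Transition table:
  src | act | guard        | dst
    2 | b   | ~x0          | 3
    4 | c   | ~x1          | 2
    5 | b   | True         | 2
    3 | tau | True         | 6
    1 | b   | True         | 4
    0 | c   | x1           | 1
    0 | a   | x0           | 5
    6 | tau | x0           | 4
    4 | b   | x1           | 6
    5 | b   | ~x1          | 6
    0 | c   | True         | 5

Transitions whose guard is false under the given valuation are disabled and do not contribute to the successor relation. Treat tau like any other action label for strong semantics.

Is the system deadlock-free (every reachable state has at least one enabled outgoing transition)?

Reach set: {0,2,3,5,6}
  0: c→5  [1 exit(s)]
  2: b→3  [1 exit(s)]
  3: tau→6  [1 exit(s)]
  5: b→2  b→6  [2 exit(s)]
  6: ∅  [no exit]
witness 6: c·b

Answer: DEADLOCK at state 6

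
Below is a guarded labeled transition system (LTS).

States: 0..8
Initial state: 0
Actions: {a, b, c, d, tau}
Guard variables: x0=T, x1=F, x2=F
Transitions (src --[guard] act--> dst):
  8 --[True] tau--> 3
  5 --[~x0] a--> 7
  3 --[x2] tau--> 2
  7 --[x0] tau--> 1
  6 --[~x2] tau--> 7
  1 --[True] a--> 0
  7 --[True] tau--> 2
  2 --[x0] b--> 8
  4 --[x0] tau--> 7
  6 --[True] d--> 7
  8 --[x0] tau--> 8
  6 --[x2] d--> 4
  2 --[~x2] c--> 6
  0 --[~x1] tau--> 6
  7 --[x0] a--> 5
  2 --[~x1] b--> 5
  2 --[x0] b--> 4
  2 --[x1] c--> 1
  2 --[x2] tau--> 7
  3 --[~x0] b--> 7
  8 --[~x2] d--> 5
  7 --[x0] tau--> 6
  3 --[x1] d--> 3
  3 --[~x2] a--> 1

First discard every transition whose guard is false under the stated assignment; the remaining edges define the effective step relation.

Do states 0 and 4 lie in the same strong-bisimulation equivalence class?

Bisimulation quotient by refinement:
  round 0: {{0,1,2,3,4,5,6,7,8}}
  round 1: {{0,4},{1,3},{2},{5},{6,8},{7}}
  round 2: {{0},{1},{2},{3},{4},{5},{6},{7},{8}}
stable after 3 split(s): 9 block(s)
class of 0: {0}; class of 4: {4}

Answer: NOT BISIMILAR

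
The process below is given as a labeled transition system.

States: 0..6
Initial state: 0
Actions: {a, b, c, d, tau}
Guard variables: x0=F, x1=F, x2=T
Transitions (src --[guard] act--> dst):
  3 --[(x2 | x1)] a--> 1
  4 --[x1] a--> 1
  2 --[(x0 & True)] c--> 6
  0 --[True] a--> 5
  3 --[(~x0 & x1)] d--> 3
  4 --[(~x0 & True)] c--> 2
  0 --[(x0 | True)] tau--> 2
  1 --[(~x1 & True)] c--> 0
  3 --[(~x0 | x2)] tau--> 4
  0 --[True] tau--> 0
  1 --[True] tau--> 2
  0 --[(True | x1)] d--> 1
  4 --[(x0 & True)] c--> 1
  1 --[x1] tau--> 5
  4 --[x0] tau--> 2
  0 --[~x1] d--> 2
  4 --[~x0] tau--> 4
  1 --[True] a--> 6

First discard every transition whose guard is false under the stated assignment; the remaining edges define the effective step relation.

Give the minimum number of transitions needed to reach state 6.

BFS to 6:
  Layer 0: {0}
  Layer 1: {1,2,5}
  Layer 2: {6}
6 enters at depth 2; path d·a

Answer: 2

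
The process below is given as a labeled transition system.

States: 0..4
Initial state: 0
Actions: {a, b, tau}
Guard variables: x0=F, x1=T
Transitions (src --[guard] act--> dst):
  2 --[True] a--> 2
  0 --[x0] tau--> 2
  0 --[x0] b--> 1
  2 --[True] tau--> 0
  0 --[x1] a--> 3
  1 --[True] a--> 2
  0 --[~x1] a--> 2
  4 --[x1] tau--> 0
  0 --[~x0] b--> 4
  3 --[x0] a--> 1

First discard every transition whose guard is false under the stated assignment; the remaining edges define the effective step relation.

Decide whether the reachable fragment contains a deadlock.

Answer: DEADLOCK at state 3

Trace:
Reach set: {0,3,4}
  0: a→3  b→4  [deg 2]
  3: ∅  [STUCK]
  4: tau→0  [deg 1]
witness 3: a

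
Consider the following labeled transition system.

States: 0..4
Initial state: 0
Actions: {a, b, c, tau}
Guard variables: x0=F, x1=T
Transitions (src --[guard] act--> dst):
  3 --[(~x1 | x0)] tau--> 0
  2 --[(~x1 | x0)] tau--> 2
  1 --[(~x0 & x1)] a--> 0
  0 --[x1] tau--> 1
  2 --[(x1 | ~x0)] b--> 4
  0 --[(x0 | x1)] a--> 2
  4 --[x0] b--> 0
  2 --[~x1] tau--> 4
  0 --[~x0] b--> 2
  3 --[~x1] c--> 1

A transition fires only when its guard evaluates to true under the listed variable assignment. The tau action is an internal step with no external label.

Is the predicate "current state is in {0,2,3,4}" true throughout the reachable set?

Allowed set {0,2,3,4}
Reach set: {0,1,2,4}
  0: safe
  1: VIOLATES
  2: safe
  4: safe
reach 1 via tau — violates

Answer: INVARIANT VIOLATED at state 1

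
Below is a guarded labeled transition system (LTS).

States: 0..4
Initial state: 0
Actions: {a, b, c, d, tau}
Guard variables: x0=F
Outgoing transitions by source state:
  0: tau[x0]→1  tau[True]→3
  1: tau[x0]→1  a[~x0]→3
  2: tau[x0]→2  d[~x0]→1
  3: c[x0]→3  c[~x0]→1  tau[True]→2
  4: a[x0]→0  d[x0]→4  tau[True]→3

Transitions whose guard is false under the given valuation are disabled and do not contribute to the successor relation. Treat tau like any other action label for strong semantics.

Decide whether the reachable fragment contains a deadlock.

Answer: DEADLOCK-FREE

Trace:
R = {0,1,2,3}
  0: tau→3  [1 out]
  1: a→3  [1 out]
  2: d→1  [1 out]
  3: c→1  tau→2  [2 out]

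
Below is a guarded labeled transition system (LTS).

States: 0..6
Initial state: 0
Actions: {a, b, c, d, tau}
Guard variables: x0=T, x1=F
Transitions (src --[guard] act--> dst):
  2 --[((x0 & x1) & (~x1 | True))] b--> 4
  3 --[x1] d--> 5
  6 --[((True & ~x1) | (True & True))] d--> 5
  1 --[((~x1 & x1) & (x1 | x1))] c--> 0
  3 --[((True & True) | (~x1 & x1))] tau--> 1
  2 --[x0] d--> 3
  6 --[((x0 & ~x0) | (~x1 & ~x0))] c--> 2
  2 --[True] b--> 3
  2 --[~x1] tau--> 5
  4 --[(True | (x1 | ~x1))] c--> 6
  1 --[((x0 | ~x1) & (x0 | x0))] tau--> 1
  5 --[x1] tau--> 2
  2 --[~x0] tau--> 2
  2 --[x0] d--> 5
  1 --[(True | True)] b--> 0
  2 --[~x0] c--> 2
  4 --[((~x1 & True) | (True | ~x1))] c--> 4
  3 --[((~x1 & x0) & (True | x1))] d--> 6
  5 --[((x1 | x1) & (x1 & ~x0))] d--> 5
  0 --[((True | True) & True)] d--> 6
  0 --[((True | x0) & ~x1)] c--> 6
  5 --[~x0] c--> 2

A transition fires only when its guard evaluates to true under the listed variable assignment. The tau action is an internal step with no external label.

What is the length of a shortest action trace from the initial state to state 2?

BFS to 2:
  L0 = {0}
  L1 = {6}
  L2 = {5}
2 never appears.

Answer: UNREACHABLE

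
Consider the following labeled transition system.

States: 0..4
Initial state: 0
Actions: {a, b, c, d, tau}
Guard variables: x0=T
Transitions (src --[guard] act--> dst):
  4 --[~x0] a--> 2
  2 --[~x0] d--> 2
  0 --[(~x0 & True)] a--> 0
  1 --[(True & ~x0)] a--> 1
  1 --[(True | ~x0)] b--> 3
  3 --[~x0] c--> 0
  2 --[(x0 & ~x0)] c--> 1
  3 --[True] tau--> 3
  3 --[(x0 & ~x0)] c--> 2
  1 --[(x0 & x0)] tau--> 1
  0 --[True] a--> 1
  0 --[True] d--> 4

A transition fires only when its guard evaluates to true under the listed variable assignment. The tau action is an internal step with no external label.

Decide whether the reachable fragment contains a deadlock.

R = {0,1,3,4}
  0: a→1  d→4  [2 out]
  1: b→3  tau→1  [2 out]
  3: tau→3  [1 out]
  4: ∅  [no exit]
Path to 4: d

Answer: DEADLOCK at state 4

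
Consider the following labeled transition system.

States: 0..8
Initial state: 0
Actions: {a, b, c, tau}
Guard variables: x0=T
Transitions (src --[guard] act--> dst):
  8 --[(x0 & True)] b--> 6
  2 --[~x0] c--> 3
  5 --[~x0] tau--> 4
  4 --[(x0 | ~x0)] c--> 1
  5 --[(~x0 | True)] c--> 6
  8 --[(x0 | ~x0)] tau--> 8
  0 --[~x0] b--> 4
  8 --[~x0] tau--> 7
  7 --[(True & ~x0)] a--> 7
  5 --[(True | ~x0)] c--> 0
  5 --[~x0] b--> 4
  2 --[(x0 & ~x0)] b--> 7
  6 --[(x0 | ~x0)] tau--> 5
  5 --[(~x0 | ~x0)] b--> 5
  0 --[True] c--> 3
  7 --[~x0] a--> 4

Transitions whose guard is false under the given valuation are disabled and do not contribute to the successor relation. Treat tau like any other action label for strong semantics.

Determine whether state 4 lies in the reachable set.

Answer: UNREACHABLE

Working:
After dropping false guards: 7 live edges.
depth 0: {0}
depth 1: {3}  now seen {0,3}
R = {0,3}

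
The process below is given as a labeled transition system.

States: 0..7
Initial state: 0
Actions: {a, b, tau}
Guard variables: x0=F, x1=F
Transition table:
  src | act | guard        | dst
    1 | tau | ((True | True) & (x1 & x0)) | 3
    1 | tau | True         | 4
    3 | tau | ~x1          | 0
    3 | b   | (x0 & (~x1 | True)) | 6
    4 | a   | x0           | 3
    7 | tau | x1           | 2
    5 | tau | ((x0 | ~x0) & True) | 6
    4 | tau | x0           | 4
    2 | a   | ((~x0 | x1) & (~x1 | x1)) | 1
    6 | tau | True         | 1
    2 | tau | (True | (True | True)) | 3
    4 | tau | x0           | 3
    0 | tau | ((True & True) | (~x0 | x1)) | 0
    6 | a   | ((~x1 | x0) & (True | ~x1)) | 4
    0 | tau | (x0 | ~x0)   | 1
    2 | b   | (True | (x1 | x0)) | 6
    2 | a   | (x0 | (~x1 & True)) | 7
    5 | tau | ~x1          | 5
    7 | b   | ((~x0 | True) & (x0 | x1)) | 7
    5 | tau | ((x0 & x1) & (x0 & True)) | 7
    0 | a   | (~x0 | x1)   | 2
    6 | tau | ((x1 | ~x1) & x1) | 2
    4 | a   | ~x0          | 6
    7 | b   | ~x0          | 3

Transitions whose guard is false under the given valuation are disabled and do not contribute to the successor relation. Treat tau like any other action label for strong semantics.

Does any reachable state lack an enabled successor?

Answer: DEADLOCK-FREE

Working:
Reach set: {0,1,2,3,4,6,7}
  0: a→2  tau→0  tau→1  [3 exit(s)]
  1: tau→4  [1 exit(s)]
  2: a→1  a→7  b→6  tau→3  [4 exit(s)]
  3: tau→0  [1 exit(s)]
  4: a→6  [1 exit(s)]
  6: a→4  tau→1  [2 exit(s)]
  7: b→3  [1 exit(s)]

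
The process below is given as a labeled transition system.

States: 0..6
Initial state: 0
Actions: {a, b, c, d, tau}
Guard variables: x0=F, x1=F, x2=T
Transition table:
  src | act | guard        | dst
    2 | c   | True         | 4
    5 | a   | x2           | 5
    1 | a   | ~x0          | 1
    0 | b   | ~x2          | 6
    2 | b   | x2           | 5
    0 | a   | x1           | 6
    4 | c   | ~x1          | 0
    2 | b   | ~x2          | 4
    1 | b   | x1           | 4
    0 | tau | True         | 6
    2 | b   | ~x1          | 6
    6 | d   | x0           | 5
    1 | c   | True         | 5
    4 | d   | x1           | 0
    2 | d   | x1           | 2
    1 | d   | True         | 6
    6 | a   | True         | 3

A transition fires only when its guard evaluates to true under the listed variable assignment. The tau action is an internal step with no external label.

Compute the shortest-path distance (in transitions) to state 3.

Layered search for 3:
  L0 = {0}
  L1 = {6}
  L2 = {3}
first hit 3 at d=2 via tau·a

Answer: 2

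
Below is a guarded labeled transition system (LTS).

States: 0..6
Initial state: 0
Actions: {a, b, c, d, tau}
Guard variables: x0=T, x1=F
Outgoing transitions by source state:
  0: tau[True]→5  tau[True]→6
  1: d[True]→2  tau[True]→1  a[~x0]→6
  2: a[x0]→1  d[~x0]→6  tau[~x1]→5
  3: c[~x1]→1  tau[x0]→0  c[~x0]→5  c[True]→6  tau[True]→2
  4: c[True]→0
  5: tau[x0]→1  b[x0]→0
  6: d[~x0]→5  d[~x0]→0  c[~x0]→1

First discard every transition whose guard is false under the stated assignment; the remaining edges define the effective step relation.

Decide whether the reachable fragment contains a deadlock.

R = {0,1,2,5,6}
  0: tau→5  tau→6  [2 out]
  1: d→2  tau→1  [2 out]
  2: a→1  tau→5  [2 out]
  5: b→0  tau→1  [2 out]
  6: ∅  [no exit]
trace reaching 6: tau

Answer: DEADLOCK at state 6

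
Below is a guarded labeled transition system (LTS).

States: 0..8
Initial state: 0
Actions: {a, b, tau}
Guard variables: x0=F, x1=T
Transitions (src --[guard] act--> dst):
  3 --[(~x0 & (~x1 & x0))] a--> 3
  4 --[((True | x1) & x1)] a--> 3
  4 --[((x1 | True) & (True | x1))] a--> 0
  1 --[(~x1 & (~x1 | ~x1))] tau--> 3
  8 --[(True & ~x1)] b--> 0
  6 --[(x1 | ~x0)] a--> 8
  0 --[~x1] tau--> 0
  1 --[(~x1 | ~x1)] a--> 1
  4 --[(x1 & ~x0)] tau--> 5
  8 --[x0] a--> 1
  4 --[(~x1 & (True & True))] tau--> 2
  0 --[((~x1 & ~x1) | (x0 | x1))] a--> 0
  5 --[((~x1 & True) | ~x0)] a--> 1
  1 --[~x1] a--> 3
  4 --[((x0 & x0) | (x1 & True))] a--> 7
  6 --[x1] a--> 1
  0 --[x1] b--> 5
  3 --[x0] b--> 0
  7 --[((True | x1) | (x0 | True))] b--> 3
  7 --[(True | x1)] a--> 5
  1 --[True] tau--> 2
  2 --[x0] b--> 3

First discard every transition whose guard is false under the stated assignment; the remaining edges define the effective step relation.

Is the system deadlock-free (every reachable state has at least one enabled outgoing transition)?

Answer: DEADLOCK at state 2

Working:
Reach set: {0,1,2,5}
  0: a→0  b→5  [deg 2]
  1: tau→2  [deg 1]
  2: ∅  [STUCK]
  5: a→1  [deg 1]
Path to 2: b·a·tau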